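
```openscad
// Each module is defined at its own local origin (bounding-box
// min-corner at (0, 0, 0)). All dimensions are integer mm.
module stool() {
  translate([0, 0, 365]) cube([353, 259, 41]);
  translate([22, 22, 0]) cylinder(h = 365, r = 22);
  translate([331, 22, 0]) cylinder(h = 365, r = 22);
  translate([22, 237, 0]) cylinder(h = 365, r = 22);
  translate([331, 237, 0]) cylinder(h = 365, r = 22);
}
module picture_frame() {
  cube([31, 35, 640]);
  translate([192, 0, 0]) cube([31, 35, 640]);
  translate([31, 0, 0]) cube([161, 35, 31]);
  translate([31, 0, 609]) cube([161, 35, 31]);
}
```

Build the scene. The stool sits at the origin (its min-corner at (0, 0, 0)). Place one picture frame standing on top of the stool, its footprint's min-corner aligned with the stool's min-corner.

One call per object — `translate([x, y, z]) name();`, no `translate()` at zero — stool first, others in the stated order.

stool();
translate([0, 0, 406]) picture_frame();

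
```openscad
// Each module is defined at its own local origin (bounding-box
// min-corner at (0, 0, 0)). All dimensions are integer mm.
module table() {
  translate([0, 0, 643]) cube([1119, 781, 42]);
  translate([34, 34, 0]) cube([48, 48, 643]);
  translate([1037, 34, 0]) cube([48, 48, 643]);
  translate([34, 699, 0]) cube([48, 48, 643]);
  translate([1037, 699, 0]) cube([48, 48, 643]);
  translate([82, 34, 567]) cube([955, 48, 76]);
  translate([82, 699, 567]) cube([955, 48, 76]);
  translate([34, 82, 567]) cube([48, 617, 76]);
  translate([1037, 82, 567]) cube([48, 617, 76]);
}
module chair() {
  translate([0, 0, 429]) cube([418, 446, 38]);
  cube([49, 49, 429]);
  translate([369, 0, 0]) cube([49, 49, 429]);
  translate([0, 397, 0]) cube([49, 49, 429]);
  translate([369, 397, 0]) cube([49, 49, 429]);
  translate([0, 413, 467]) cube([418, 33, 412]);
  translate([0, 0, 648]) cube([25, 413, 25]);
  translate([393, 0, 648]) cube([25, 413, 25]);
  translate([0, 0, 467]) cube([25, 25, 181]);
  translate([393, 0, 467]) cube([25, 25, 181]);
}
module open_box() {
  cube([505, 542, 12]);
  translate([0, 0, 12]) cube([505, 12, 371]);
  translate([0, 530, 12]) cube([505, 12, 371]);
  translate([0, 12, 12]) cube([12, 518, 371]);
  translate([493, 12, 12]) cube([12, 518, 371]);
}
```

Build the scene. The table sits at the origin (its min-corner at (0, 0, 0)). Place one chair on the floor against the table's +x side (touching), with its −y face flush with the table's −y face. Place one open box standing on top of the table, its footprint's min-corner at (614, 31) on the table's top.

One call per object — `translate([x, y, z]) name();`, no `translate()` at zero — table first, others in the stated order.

table();
translate([1119, 0, 0]) chair();
translate([614, 31, 685]) open_box();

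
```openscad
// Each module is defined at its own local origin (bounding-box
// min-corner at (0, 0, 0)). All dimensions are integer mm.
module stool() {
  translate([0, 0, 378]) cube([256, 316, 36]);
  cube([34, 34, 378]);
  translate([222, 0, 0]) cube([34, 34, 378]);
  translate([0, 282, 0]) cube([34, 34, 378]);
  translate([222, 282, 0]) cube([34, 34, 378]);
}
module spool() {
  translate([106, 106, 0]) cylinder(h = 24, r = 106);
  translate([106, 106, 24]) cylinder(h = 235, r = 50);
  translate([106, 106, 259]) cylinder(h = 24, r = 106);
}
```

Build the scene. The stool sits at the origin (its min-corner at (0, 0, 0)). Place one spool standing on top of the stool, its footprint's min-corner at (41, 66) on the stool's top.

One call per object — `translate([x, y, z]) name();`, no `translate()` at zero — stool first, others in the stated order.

stool();
translate([41, 66, 414]) spool();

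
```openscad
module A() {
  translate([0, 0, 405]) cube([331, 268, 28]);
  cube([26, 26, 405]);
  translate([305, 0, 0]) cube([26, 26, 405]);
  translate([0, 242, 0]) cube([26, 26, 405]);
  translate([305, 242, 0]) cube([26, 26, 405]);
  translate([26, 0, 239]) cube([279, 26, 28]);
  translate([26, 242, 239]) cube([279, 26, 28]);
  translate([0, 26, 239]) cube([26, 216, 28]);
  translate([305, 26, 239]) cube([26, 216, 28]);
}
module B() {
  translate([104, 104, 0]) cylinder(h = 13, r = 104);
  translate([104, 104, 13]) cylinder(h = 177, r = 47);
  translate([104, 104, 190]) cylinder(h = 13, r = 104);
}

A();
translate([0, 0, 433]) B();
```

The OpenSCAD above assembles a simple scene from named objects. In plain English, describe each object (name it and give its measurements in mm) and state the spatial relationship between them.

A is a four-legged stool. The seat is 331×268 mm, 28 mm thick, top at z = 433 mm. It stands on four square legs, each 26×26 mm in cross-section, from z = 0 to the seat underside, each flush with a corner of the seat. Four stretchers, 26 mm wide and 28 mm tall, connect adjacent legs with their undersides at z = 239 mm, each running between the inner faces of the legs it joins and aligned with the legs' outer faces on the other axis.

B is a spool: two coaxial disc flanges of radius 104 mm and thickness 13 mm, joined by a core cylinder of radius 47 mm and height 177 mm. The lower flange rests on z = 0 and the three cylinders share a vertical axis.

The spool is on top of the stool.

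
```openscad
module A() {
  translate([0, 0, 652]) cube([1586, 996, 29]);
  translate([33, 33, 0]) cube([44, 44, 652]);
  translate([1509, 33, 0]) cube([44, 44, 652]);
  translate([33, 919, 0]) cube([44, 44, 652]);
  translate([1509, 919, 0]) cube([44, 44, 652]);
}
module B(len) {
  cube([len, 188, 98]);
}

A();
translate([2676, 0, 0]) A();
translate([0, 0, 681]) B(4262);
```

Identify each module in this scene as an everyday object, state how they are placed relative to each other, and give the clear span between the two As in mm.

Second table starts at x = 2676; first ends at x = 1586; clear span = 2676 − 1586 = 1090 mm.

A is a table. B is a beam. A beam spans the tops of two tables. The clear span between the two tables is 1090 mm.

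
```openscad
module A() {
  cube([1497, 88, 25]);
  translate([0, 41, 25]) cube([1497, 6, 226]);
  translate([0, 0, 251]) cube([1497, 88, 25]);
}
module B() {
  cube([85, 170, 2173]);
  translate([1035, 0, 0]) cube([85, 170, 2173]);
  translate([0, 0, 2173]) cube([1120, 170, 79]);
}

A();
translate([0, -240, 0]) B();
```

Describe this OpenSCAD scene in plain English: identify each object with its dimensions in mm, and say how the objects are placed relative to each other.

A is an I-beam lying along x, 1497 mm long. Overall section height 276 mm. Two flanges 88 mm wide (y) and 25 mm thick, one on the floor and one at the top; a web 6 mm thick runs between them, centred on the flange width.

B is a rectangular door frame: two vertical jambs of 85×170 mm section, 2173 mm tall, with a clear opening 950 mm wide between their inner faces. A header 79 mm tall and 170 mm deep lies on top of the jambs and spans the full outside width.

The door frame is on the floor beside the I-beam on its −y side.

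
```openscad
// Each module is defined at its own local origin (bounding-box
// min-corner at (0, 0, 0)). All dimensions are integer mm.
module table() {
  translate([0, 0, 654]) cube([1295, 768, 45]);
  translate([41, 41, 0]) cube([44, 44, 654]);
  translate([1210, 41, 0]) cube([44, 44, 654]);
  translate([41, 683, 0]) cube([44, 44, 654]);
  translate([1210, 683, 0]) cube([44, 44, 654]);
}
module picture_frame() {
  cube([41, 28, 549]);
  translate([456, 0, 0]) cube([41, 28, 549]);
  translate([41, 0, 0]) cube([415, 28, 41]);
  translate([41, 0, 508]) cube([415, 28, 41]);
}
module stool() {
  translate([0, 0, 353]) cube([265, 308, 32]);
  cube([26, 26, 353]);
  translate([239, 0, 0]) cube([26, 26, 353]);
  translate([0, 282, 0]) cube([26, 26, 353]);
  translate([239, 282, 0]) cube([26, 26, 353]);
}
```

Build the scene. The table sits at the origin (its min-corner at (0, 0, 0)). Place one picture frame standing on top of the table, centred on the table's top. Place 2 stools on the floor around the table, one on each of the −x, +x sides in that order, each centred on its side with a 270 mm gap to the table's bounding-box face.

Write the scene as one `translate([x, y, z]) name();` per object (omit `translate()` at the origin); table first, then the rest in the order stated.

table();
translate([399, 370, 699]) picture_frame();
translate([-535, 230, 0]) stool();
translate([1565, 230, 0]) stool();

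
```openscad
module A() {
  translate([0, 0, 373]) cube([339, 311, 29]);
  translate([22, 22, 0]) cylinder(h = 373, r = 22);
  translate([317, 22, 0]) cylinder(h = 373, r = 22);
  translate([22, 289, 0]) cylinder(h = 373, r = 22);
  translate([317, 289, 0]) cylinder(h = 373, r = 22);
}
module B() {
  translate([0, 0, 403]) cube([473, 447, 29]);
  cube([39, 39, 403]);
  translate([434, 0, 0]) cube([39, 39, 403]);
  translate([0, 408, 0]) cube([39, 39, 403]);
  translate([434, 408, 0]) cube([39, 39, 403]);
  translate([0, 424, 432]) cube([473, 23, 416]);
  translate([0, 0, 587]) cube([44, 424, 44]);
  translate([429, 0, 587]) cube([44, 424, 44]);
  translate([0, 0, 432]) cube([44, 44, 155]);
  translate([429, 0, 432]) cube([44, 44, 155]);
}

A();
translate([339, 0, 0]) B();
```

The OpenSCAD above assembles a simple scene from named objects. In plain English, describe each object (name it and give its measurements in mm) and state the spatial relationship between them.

A is a four-legged stool. The seat is a 339×311×29 mm slab whose top surface is at z = 402 mm; four round legs, each 44 mm in diameter, run from the floor (z = 0) to the underside of the seat, each leg's axis is inset half a diameter from the nearest pair of seat edges (so the leg's bounding box is flush with the corner).

B is a chair: 473×447 mm seat, 29 mm thick, top at z = 432 mm, on four 39 mm square corner legs flush with the seat edges. A 23 mm thick backrest slab spans the full seat width, extending 416 mm above the seat top, its back face flush with the seat's +y edge. Two armrests of 44×44 mm section run along each side from the seat's front edge to the front of the backrest, top faces 199 mm above the seat top and outer faces flush with the seat's x-edges; a 44×44 mm post under the front of each armrest stands on the seat at the front corner.

The chair is against the stool's +x side, with their −y faces flush.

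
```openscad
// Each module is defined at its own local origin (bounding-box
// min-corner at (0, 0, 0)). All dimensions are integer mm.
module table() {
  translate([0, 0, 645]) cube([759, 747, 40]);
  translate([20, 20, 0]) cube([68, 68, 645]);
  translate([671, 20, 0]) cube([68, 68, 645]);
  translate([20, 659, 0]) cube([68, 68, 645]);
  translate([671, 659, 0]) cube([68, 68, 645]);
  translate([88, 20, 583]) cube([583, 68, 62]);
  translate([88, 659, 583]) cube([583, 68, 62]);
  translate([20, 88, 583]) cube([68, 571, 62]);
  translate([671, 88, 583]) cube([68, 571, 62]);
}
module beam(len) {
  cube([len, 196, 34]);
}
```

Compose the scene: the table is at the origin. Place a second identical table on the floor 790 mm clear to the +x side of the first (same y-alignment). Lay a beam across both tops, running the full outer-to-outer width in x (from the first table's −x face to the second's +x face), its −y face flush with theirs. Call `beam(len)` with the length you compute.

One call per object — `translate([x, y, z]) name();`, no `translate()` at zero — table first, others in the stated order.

table();
translate([1549, 0, 0]) table();
translate([0, 0, 685]) beam(2308);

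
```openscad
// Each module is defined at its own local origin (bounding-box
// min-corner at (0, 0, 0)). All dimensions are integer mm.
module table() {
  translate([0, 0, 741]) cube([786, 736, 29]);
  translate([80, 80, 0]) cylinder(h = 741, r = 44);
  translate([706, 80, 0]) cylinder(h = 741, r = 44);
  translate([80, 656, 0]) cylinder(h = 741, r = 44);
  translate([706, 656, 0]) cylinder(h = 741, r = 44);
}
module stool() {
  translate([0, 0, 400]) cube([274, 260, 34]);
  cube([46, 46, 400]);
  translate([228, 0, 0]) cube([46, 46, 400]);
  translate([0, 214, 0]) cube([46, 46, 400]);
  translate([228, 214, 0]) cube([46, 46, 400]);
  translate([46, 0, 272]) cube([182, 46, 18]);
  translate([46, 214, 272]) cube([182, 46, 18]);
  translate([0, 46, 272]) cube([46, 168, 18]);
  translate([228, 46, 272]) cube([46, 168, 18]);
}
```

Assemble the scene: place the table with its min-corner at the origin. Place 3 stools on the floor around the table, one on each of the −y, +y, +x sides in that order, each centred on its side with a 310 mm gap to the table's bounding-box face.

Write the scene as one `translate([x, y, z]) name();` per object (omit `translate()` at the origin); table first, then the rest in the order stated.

table();
translate([256, -570, 0]) stool();
translate([256, 1046, 0]) stool();
translate([1096, 238, 0]) stool();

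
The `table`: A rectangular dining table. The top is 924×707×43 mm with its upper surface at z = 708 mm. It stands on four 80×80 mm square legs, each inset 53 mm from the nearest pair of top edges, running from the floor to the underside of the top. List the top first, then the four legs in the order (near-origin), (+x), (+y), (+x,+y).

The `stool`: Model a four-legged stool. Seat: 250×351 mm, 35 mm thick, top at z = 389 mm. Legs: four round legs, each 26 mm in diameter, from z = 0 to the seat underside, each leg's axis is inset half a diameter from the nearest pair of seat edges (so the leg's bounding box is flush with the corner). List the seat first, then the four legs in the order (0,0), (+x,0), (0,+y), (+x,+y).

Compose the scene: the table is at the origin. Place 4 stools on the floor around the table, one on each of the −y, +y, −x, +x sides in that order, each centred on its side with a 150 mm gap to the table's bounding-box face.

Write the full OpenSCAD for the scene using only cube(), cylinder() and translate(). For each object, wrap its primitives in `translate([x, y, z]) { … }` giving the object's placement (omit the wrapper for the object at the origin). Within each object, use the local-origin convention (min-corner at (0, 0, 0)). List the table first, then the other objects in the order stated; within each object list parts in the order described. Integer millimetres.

translate([0, 0, 665]) cube([924, 707, 43]);
translate([53, 53, 0]) cube([80, 80, 665]);
translate([791, 53, 0]) cube([80, 80, 665]);
translate([53, 574, 0]) cube([80, 80, 665]);
translate([791, 574, 0]) cube([80, 80, 665]);
translate([337, -501, 0]) {
  translate([0, 0, 354]) cube([250, 351, 35]);
  translate([13, 13, 0]) cylinder(h = 354, r = 13);
  translate([237, 13, 0]) cylinder(h = 354, r = 13);
  translate([13, 338, 0]) cylinder(h = 354, r = 13);
  translate([237, 338, 0]) cylinder(h = 354, r = 13);
}
translate([337, 857, 0]) {
  translate([0, 0, 354]) cube([250, 351, 35]);
  translate([13, 13, 0]) cylinder(h = 354, r = 13);
  translate([237, 13, 0]) cylinder(h = 354, r = 13);
  translate([13, 338, 0]) cylinder(h = 354, r = 13);
  translate([237, 338, 0]) cylinder(h = 354, r = 13);
}
translate([-400, 178, 0]) {
  translate([0, 0, 354]) cube([250, 351, 35]);
  translate([13, 13, 0]) cylinder(h = 354, r = 13);
  translate([237, 13, 0]) cylinder(h = 354, r = 13);
  translate([13, 338, 0]) cylinder(h = 354, r = 13);
  translate([237, 338, 0]) cylinder(h = 354, r = 13);
}
translate([1074, 178, 0]) {
  translate([0, 0, 354]) cube([250, 351, 35]);
  translate([13, 13, 0]) cylinder(h = 354, r = 13);
  translate([237, 13, 0]) cylinder(h = 354, r = 13);
  translate([13, 338, 0]) cylinder(h = 354, r = 13);
  translate([237, 338, 0]) cylinder(h = 354, r = 13);
}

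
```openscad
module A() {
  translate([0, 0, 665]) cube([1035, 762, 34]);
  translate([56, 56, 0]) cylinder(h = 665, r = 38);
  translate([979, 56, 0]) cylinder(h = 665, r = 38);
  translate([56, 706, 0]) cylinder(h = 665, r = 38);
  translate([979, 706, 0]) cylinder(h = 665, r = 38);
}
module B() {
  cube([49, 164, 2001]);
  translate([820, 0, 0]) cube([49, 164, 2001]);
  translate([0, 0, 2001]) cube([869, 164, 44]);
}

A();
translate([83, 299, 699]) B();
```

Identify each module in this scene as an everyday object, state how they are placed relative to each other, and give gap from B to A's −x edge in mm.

A is a table. B is a door frame. The door frame is on top of the table, centred. The gap from the door frame to the table's −x edge is 83 mm.

The door frame's min-x is at 83; the table's min-x is 0; gap = 83 mm.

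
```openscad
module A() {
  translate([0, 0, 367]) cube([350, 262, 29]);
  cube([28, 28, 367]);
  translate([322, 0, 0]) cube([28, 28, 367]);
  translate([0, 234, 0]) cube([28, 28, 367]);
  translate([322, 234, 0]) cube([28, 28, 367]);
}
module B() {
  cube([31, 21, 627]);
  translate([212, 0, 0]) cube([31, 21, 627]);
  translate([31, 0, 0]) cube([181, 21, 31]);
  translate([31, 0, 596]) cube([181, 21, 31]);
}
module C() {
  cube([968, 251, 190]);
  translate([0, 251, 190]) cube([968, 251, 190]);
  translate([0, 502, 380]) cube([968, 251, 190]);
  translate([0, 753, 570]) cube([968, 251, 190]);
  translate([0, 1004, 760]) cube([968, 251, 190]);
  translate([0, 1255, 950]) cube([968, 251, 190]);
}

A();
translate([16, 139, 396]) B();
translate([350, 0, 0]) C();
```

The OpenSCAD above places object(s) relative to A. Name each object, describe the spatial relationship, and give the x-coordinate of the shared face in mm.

The stool's +x face and the staircase's −x face are both at x = 350 mm.

A is a stool. B is a picture frame. C is a staircase. The picture frame is on top of the stool. The staircase is against the stool's +x side, with their −y faces flush. The x-coordinate of the shared face is 350 mm.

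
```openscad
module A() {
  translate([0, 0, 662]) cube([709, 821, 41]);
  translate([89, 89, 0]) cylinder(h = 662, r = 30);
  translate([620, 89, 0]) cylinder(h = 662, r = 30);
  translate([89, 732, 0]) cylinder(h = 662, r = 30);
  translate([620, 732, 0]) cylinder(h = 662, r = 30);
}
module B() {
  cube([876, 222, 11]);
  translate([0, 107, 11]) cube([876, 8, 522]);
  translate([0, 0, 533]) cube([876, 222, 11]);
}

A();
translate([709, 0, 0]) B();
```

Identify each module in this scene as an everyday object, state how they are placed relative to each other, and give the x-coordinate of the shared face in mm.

A is a table. B is an I-beam. The I-beam is against the table's +x side, with their −y faces flush. The x-coordinate of the shared face is 709 mm.

The table's +x face and the I-beam's −x face are both at x = 709 mm.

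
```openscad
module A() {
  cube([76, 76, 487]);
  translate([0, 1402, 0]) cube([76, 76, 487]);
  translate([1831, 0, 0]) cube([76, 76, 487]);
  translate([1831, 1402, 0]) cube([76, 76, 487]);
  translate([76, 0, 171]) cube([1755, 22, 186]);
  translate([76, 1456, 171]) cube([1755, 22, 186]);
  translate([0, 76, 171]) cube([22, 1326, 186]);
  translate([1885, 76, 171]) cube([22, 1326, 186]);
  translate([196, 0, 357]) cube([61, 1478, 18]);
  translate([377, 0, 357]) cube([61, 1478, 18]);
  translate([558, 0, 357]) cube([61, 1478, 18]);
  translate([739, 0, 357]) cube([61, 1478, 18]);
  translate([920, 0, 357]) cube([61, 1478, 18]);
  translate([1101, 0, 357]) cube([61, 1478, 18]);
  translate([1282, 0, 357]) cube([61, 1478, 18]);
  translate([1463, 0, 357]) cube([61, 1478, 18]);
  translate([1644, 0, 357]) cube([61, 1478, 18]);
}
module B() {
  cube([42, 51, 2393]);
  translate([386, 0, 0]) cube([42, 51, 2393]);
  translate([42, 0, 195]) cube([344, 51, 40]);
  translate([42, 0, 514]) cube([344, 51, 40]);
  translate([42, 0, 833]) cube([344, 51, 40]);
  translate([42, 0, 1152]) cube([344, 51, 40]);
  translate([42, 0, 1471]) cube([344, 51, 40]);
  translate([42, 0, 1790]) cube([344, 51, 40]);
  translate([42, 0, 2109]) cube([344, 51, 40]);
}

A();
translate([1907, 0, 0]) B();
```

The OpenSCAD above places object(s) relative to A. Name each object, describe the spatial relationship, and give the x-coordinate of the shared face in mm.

A is a bed frame. B is a ladder. The ladder is against the bed frame's +x side, with their −y faces flush. The x-coordinate of the shared face is 1907 mm.

The bed frame's +x face and the ladder's −x face are both at x = 1907 mm.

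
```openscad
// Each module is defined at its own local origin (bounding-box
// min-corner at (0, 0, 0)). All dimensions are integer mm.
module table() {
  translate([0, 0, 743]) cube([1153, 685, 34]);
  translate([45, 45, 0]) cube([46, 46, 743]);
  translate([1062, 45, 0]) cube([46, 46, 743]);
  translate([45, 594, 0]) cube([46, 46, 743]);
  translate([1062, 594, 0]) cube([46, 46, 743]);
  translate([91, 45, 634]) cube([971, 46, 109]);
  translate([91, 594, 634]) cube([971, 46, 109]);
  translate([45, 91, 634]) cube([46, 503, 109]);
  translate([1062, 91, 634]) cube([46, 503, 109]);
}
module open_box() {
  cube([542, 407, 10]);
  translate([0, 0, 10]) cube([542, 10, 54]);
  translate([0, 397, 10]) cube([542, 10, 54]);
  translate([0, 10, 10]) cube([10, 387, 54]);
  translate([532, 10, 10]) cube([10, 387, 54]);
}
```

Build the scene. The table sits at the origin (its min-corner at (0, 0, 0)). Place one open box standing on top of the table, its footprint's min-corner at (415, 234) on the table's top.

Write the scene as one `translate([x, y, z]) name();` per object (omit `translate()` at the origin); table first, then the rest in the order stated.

table();
translate([415, 234, 777]) open_box();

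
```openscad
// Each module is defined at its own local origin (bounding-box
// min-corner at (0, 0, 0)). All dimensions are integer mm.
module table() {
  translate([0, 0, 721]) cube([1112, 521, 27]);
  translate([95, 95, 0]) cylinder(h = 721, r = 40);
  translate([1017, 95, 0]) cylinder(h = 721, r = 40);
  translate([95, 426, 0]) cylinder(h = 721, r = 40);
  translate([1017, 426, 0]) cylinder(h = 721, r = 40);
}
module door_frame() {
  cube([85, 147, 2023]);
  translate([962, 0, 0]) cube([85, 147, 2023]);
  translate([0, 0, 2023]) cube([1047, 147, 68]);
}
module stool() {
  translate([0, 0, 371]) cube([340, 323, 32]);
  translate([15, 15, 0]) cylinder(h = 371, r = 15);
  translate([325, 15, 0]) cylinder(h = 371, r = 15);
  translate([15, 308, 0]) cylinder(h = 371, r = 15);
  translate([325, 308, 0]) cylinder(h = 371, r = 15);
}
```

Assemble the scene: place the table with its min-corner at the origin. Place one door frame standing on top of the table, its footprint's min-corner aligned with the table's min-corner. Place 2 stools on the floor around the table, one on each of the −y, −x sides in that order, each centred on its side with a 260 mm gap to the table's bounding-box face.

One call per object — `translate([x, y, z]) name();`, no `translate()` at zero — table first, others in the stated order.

table();
translate([0, 0, 748]) door_frame();
translate([386, -583, 0]) stool();
translate([-600, 99, 0]) stool();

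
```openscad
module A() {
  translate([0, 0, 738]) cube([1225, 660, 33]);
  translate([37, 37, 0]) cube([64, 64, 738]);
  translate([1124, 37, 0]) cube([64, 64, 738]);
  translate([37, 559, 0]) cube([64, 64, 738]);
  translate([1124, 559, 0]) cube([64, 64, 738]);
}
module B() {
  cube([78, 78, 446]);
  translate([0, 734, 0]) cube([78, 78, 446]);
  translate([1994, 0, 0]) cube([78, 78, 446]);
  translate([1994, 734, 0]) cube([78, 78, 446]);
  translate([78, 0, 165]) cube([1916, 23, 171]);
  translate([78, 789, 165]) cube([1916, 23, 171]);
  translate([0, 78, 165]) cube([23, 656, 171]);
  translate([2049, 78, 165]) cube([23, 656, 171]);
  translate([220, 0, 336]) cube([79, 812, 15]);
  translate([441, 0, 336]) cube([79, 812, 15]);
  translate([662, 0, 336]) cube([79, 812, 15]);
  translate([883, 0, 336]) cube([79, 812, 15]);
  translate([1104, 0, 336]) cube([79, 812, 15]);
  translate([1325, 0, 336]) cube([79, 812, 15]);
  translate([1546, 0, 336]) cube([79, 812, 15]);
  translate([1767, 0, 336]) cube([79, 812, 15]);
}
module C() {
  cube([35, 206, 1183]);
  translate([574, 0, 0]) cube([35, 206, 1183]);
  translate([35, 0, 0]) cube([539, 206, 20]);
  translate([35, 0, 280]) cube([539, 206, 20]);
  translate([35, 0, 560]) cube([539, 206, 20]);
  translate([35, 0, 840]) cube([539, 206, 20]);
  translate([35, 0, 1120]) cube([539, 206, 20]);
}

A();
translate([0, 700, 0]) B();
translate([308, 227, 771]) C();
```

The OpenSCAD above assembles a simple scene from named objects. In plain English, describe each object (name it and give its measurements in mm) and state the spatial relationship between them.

A is a table: top 1225 mm (x) × 660 mm (y), 33 mm thick, upper face at z = 771 mm, on four 64×64 mm square legs, each inset 37 mm from the nearest pair of top edges, running from z = 0 to the bottom of the top.

B is a bed frame 2072 mm long (x) by 812 mm wide (y). Four 78×78 mm corner posts, 446 mm tall, at the corners of the footprint. Four rails of 23 mm thickness and 171 mm height run between adjacent posts with their undersides at z = 165 mm, their outer faces flush with the outside of the frame (the two x-running rails run between the posts' inner faces; the two y-running rails run between the posts' inner faces). 8 slats, each 79 mm wide (x) and 15 mm thick, lie across the top of the two x-running rails, running the full 812 mm width of the frame in y; the slats are evenly spaced along x between the inner faces of the end posts with equal gaps (rounded down to the nearest mm) at the −x end and between each pair — any rounding remainder accumulates at the +x end.

C is an open bookshelf. Two side panels, each 35 mm thick, 206 mm deep and 1183 mm tall, stand 609 mm apart (outside-to-outside). Between them sit 5 shelves, each 20 mm thick and 206 mm deep, spanning the full gap between the sides. The bottom shelf rests on the floor (its underside at z = 0) and the clear gap between one shelf's top and the next shelf's underside is 260 mm.

The bed frame is on the floor beside the table on its +y side. The bookshelf is on top of the table, centred.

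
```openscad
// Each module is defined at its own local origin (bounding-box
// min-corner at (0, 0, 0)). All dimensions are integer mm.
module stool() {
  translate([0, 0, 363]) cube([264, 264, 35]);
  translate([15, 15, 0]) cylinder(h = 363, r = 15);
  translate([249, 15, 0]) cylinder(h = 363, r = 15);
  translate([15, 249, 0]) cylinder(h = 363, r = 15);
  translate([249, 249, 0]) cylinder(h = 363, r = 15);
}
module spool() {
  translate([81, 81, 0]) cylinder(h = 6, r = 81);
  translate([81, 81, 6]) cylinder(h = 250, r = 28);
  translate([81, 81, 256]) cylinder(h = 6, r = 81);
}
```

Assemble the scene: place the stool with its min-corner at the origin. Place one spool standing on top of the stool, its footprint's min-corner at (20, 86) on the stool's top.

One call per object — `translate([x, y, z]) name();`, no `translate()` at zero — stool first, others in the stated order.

stool();
translate([20, 86, 398]) spool();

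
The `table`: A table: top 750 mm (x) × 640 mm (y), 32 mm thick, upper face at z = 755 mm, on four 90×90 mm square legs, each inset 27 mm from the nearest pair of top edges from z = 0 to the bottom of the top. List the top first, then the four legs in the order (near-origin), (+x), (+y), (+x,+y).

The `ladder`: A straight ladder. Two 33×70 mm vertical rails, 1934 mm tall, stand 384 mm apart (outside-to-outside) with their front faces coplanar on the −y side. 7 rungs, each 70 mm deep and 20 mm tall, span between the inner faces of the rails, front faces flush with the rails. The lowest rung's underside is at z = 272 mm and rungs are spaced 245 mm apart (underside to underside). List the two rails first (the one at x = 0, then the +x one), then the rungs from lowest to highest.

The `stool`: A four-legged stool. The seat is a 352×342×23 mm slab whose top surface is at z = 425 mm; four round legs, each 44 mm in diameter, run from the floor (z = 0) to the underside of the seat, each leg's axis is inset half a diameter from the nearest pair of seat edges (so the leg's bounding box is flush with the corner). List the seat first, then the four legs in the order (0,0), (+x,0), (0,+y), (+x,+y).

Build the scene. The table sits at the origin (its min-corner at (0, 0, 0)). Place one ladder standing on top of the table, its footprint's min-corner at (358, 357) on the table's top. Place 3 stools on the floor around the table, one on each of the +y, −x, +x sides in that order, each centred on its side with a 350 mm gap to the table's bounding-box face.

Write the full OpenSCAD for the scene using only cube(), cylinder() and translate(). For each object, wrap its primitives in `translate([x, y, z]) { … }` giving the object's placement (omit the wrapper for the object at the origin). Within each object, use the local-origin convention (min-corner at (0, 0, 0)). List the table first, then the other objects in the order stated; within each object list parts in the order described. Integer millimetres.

translate([0, 0, 723]) cube([750, 640, 32]);
translate([27, 27, 0]) cube([90, 90, 723]);
translate([633, 27, 0]) cube([90, 90, 723]);
translate([27, 523, 0]) cube([90, 90, 723]);
translate([633, 523, 0]) cube([90, 90, 723]);
translate([358, 357, 755]) {
  cube([33, 70, 1934]);
  translate([351, 0, 0]) cube([33, 70, 1934]);
  translate([33, 0, 272]) cube([318, 70, 20]);
  translate([33, 0, 517]) cube([318, 70, 20]);
  translate([33, 0, 762]) cube([318, 70, 20]);
  translate([33, 0, 1007]) cube([318, 70, 20]);
  translate([33, 0, 1252]) cube([318, 70, 20]);
  translate([33, 0, 1497]) cube([318, 70, 20]);
  translate([33, 0, 1742]) cube([318, 70, 20]);
}
translate([199, 990, 0]) {
  translate([0, 0, 402]) cube([352, 342, 23]);
  translate([22, 22, 0]) cylinder(h = 402, r = 22);
  translate([330, 22, 0]) cylinder(h = 402, r = 22);
  translate([22, 320, 0]) cylinder(h = 402, r = 22);
  translate([330, 320, 0]) cylinder(h = 402, r = 22);
}
translate([-702, 149, 0]) {
  translate([0, 0, 402]) cube([352, 342, 23]);
  translate([22, 22, 0]) cylinder(h = 402, r = 22);
  translate([330, 22, 0]) cylinder(h = 402, r = 22);
  translate([22, 320, 0]) cylinder(h = 402, r = 22);
  translate([330, 320, 0]) cylinder(h = 402, r = 22);
}
translate([1100, 149, 0]) {
  translate([0, 0, 402]) cube([352, 342, 23]);
  translate([22, 22, 0]) cylinder(h = 402, r = 22);
  translate([330, 22, 0]) cylinder(h = 402, r = 22);
  translate([22, 320, 0]) cylinder(h = 402, r = 22);
  translate([330, 320, 0]) cylinder(h = 402, r = 22);
}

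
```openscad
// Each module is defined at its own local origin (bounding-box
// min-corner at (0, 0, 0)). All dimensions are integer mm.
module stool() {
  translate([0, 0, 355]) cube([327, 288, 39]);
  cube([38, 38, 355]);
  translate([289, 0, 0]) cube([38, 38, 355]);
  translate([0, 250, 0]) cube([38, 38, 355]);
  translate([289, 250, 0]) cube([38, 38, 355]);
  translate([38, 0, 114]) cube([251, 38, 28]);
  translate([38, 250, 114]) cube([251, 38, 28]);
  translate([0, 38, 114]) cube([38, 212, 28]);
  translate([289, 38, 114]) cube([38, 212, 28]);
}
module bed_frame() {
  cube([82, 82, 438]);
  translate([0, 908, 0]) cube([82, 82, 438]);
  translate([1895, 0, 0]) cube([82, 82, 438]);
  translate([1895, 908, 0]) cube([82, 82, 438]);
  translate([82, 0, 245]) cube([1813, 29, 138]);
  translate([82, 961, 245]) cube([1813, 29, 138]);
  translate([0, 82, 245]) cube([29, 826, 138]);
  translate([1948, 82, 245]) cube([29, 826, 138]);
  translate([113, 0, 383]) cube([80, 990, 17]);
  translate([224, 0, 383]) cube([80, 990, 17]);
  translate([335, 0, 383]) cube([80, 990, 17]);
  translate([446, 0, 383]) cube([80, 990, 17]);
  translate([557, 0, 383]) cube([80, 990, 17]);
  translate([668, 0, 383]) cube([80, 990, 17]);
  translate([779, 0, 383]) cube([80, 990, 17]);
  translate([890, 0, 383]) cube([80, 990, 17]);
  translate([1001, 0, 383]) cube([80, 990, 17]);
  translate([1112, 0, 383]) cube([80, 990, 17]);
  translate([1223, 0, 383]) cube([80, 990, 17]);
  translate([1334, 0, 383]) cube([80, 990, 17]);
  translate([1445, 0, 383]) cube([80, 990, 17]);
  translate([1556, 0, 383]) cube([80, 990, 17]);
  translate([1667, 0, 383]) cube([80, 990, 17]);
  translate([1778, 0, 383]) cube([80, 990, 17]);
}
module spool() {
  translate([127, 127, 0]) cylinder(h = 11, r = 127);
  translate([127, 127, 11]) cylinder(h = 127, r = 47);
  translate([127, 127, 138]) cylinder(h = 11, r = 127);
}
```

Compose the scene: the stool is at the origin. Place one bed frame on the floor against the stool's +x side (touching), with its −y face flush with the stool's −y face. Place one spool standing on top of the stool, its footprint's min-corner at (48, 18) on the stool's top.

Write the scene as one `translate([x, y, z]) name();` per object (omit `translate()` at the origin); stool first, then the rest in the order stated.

stool();
translate([327, 0, 0]) bed_frame();
translate([48, 18, 394]) spool();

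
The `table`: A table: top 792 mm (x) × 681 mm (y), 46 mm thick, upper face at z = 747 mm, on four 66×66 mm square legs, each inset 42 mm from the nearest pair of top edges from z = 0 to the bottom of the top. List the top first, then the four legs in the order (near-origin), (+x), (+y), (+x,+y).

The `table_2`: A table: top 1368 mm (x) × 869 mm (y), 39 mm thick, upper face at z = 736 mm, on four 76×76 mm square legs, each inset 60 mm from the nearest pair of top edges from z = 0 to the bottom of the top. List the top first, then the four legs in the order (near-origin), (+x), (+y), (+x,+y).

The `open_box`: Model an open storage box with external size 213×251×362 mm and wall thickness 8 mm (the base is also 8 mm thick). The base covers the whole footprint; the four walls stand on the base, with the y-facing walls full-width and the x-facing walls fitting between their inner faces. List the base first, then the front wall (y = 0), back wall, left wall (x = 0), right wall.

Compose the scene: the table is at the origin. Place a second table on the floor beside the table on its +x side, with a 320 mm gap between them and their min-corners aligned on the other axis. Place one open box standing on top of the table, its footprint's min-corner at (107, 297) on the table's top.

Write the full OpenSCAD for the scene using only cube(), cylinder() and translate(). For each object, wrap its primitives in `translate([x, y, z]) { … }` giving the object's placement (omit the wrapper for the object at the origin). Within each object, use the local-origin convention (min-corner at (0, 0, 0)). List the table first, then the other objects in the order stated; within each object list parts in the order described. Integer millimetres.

translate([0, 0, 701]) cube([792, 681, 46]);
translate([42, 42, 0]) cube([66, 66, 701]);
translate([684, 42, 0]) cube([66, 66, 701]);
translate([42, 573, 0]) cube([66, 66, 701]);
translate([684, 573, 0]) cube([66, 66, 701]);
translate([1112, 0, 0]) {
  translate([0, 0, 697]) cube([1368, 869, 39]);
  translate([60, 60, 0]) cube([76, 76, 697]);
  translate([1232, 60, 0]) cube([76, 76, 697]);
  translate([60, 733, 0]) cube([76, 76, 697]);
  translate([1232, 733, 0]) cube([76, 76, 697]);
}
translate([107, 297, 747]) {
  cube([213, 251, 8]);
  translate([0, 0, 8]) cube([213, 8, 354]);
  translate([0, 243, 8]) cube([213, 8, 354]);
  translate([0, 8, 8]) cube([8, 235, 354]);
  translate([205, 8, 8]) cube([8, 235, 354]);
}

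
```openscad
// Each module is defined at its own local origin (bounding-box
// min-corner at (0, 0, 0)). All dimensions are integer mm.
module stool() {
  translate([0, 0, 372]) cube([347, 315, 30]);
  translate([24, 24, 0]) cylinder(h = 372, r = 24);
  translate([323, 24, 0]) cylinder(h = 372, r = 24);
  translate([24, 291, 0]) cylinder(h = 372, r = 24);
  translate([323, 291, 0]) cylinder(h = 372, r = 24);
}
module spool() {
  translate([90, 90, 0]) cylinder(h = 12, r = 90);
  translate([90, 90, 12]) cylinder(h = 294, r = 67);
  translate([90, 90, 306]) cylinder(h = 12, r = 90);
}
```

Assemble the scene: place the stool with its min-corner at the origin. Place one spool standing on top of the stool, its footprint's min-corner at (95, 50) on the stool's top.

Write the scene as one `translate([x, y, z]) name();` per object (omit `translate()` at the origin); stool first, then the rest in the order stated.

stool();
translate([95, 50, 402]) spool();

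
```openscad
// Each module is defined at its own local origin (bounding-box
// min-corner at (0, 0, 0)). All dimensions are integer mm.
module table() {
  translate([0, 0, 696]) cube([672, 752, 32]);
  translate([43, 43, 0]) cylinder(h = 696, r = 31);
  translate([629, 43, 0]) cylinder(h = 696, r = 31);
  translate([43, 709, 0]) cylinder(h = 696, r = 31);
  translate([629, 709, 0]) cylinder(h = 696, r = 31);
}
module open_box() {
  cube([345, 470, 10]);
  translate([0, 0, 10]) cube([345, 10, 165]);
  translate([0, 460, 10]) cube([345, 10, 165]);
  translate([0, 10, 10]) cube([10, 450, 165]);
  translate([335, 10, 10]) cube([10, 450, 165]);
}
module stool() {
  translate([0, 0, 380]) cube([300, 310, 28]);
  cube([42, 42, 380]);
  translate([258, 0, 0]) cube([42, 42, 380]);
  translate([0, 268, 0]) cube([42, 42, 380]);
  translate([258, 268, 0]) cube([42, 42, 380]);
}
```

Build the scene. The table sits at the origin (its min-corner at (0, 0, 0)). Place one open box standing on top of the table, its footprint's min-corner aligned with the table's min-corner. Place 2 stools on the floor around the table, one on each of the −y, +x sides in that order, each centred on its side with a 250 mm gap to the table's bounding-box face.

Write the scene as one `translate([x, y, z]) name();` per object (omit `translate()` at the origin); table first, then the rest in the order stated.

table();
translate([0, 0, 728]) open_box();
translate([186, -560, 0]) stool();
translate([922, 221, 0]) stool();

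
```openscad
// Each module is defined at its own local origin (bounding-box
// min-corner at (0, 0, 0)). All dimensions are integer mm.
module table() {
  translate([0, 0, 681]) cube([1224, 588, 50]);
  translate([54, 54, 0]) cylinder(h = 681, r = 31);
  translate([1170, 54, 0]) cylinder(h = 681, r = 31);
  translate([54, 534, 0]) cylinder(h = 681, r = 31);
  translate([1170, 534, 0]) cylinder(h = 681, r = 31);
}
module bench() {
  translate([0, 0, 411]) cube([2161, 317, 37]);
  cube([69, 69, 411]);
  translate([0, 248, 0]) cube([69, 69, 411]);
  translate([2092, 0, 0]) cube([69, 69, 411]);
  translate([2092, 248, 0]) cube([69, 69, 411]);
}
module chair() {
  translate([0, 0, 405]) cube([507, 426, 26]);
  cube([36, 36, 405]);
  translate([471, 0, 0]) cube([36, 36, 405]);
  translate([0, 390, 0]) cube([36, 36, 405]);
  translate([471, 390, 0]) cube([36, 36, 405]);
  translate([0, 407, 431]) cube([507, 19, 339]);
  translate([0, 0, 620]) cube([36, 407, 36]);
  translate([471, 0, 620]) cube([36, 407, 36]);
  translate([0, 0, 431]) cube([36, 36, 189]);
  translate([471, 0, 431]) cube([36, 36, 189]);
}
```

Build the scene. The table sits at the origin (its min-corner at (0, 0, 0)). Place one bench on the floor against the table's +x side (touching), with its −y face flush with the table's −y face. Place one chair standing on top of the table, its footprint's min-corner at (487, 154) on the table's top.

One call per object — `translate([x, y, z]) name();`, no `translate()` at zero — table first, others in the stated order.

table();
translate([1224, 0, 0]) bench();
translate([487, 154, 731]) chair();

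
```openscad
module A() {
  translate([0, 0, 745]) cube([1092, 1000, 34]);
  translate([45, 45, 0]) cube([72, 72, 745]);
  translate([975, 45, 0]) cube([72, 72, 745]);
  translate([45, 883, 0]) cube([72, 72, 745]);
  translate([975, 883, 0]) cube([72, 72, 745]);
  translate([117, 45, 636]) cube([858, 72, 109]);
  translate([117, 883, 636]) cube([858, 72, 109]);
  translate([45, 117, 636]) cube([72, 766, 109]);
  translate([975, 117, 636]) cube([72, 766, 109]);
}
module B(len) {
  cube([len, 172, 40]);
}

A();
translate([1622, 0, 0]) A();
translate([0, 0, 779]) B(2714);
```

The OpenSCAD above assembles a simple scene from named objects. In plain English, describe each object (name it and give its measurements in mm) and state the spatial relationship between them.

A is a table: top 1092 mm (x) × 1000 mm (y), 34 mm thick, upper face at z = 779 mm, on four 72×72 mm square legs, each inset 45 mm from the nearest pair of top edges, running from z = 0 to the bottom of the top. Four apron rails, 72 mm thick and 109 mm tall, run between adjacent legs with their top edges flush with the underside of the top and their outer faces flush with the legs' outer faces.

B is a rectangular beam 2714 mm long (x), 172 mm deep (y), 40 mm thick (z).

The beam spans the tops of two tables placed 530 mm apart, resting at z = 779 mm.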